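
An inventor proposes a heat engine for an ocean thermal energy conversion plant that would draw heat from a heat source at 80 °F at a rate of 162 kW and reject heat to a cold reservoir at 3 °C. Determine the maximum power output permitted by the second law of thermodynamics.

Ẇ_max ≈ 12.79 kW

T_H = 80 °F → (80 − 32) × 5/9 = 26.67 °C = 299.82 K.
T_C = 3 °C → 3 + 273.15 = 276.15 K.
By the Carnot theorem, η_max = 1 − T_C/T_H = 1 − 276.15/299.82 = 0.0789.
W_max = η_max · Q_H = 0.0789 × 162 = 12.79 kW.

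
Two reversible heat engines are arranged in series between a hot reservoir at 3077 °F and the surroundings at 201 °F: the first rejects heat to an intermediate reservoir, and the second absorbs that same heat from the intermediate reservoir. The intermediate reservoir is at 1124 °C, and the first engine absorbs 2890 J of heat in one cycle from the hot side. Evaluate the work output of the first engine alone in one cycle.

W₁ ≈ 835.0 J

T_H = 3077 °F → (3077 − 32) × 5/9 = 1691.67 °C = 1964.82 K.
T_C = 201 °F → (201 − 32) × 5/9 = 93.89 °C = 367.04 K.
T_m = 1124 °C → 1124 + 273.15 = 1397.15 K.
First-stage efficiency η₁ = 1 − T_m/T_H = 1 − 1397.15/1964.82 = 0.2889.
W₁ = η₁·Q_H = 0.2889 × 2890 = 835.0 J.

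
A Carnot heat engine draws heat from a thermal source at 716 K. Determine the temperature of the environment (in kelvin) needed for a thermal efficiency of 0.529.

From η = 1 − T_C/T_H, T_C = T_H·(1 − η) = 716.00 × (1 − 0.529) = 337 K.

T_C ≈ 337 K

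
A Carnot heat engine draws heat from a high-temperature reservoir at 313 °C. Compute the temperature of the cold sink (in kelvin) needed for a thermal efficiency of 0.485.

T_C ≈ 302 K

T_H = 313 °C → 313 + 273.15 = 586.15 K.
From η = 1 − T_C/T_H, T_C = T_H·(1 − η) = 586.15 × (1 − 0.485) = 302 K.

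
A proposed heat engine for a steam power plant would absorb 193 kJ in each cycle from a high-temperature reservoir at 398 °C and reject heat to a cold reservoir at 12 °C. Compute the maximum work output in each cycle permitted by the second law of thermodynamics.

T_H = 398 °C → 398 + 273.15 = 671.15 K.
T_C = 12 °C → 12 + 273.15 = 285.15 K.
The upper bound on efficiency is η_max = 1 − T_C/T_H = 1 − 285.15/671.15 = 0.5751.
W_max = η_max · Q_H = 0.5751 × 193 = 111.0 kJ.

W_max ≈ 111.0 kJ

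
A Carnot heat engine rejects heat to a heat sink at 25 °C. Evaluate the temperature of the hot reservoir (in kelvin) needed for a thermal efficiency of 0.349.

T_C = 25 °C → 25 + 273.15 = 298.15 K.
From η = 1 − T_C/T_H, solving for T_H gives T_H = T_C/(1 − η) = 298.15/(1 − 0.349) = 458.0 K.

T_H ≈ 458.0 K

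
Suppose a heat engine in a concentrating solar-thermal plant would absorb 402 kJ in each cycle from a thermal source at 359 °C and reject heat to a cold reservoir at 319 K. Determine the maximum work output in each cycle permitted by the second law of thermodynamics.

T_H = 359 °C → 359 + 273.15 = 632.15 K.
By the Carnot theorem, η_max = 1 − T_C/T_H = 1 − 319.00/632.15 = 0.4954.
W_max = η_max · Q_H = 0.4954 × 402 = 199.1 kJ.

W_max ≈ 199.1 kJ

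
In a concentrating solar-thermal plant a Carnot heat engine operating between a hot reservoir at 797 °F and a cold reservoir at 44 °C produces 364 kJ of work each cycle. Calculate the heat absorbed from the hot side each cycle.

Q_H ≈ 667 kJ

T_H = 797 °F → (797 − 32) × 5/9 = 425.00 °C = 698.15 K.
T_C = 44 °C → 44 + 273.15 = 317.15 K.
Carnot efficiency: η = 1 − T_C/T_H = 1 − 317.15/698.15 = 0.5457.
Q_H = W/η = 364/0.5457 = 667 kJ.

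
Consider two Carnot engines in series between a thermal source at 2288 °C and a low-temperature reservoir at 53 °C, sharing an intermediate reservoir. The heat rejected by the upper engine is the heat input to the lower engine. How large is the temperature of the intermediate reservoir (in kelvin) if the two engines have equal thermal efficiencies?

T_m ≈ 914 K

T_H = 2288 °C → 2288 + 273.15 = 2561.15 K.
T_C = 53 °C → 53 + 273.15 = 326.15 K.
Equal efficiencies require 1 − T_m/T_H = 1 − T_C/T_m, i.e. T_m/T_H = T_C/T_m, so T_m = √(T_H·T_C) = √(2561.15 × 326.15) = 914 K.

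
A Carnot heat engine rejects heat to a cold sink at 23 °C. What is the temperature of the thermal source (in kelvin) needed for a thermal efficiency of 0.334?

T_H ≈ 445 K

T_C = 23 °C → 23 + 273.15 = 296.15 K.
From η = 1 − T_C/T_H, solving for T_H gives T_H = T_C/(1 − η) = 296.15/(1 − 0.334) = 445 K.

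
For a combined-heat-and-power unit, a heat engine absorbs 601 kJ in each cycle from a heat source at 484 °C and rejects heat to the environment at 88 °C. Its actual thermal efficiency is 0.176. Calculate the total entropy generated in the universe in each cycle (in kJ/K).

T_H = 484 °C → 484 + 273.15 = 757.15 K.
T_C = 88 °C → 88 + 273.15 = 361.15 K.
W = η·Q_H = 0.176 × 601 = 105.8 kJ, so Q_C = Q_H − W = 495.2 kJ.
Entropy balance on the reservoirs: −Q_H/T_H = -0.7938 kJ/K, +Q_C/T_C = 1.371 kJ/K.
ΔS_univ = −Q_H/T_H + Q_C/T_C = 0.577 kJ/K (> 0, since η = 0.176 < η_Carnot = 0.523).

ΔS_univ ≈ 0.577 kJ/K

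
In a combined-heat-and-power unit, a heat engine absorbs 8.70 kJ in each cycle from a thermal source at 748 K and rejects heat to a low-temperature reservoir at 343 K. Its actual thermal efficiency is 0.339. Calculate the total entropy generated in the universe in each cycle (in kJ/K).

W = η·Q_H = 0.339 × 8.70 = 2.949 kJ, so Q_C = Q_H − W = 5.751 kJ.
Entropy balance on the reservoirs: −Q_H/T_H = -0.01163 kJ/K, +Q_C/T_C = 0.01677 kJ/K.
ΔS_univ = −Q_H/T_H + Q_C/T_C = 0.005135 kJ/K (> 0, since η = 0.339 < η_Carnot = 0.541).

ΔS_univ ≈ 0.005135 kJ/K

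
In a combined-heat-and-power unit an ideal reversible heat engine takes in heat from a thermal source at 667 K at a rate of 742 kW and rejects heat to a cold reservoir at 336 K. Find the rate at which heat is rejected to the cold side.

For a reversible engine, η = 1 − T_C/T_H = 1 − 336.00/667.00 = 0.4963.
For a reversible cycle Q_C/Q_H = T_C/T_H, so Q_C = 742 × 336.00/667.00 = 373.8 kW.

Q̇_C ≈ 373.8 kW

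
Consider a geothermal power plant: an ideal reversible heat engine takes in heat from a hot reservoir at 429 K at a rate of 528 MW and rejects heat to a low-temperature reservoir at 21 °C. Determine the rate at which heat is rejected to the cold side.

T_C = 21 °C → 21 + 273.15 = 294.15 K.
η_rev = 1 − T_C/T_H = 1 − 294.15/429.00 = 0.3143.
For a reversible cycle Q_C/Q_H = T_C/T_H, so Q_C = 528 × 294.15/429.00 = 362 MW.

Q̇_C ≈ 362 MW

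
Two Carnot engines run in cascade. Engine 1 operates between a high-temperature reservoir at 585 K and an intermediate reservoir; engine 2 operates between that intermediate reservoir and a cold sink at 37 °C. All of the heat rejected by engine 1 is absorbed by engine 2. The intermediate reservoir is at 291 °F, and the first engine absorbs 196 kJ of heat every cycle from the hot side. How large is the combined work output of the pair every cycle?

T_C = 37 °C → 37 + 273.15 = 310.15 K.
Two reversible stages in series are equivalent to a single Carnot engine between T_H and T_C, so η_total = 1 − T_C/T_H = 1 − 310.15/585.00 = 0.4698.
W_total = η_total · Q_H = 0.4698 × 196 = 92.1 kJ.

W_total ≈ 92.1 kJ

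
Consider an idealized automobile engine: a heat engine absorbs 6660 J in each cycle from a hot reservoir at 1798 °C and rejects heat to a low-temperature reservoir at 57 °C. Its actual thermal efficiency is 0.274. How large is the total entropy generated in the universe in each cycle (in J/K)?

T_H = 1798 °C → 1798 + 273.15 = 2071.15 K.
T_C = 57 °C → 57 + 273.15 = 330.15 K.
W = η·Q_H = 0.274 × 6660 = 1825 J, so Q_C = Q_H − W = 4835 J.
The hot reservoir loses entropy Q_H/T_H = 6660/2071.15 = 3.216 J/K; the cold reservoir gains Q_C/T_C = 4835/330.15 = 14.65 J/K.
ΔS_univ = −Q_H/T_H + Q_C/T_C = 11.4 J/K (> 0, since η = 0.274 < η_Carnot = 0.841).

ΔS_univ ≈ 11.4 J/K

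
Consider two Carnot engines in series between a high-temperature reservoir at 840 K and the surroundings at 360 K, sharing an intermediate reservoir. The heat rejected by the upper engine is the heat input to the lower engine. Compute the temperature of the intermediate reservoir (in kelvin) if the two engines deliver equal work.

For reversible stages Q_m = Q_H·(T_m/T_H). Setting W₁ = Q_H(1 − T_m/T_H) equal to W₂ = Q_m(1 − T_C/T_m) = Q_H·(T_m − T_C)/T_H gives T_H − T_m = T_m − T_C, so T_m = (T_H + T_C)/2 = (840.00 + 360.00)/2 = 600 K.

T_m ≈ 600 K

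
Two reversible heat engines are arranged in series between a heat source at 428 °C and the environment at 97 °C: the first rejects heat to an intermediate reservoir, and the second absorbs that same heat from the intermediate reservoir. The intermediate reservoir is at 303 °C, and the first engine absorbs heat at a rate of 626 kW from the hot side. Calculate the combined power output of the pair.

Ẇ_total ≈ 296 kW

T_H = 428 °C → 428 + 273.15 = 701.15 K.
T_C = 97 °C → 97 + 273.15 = 370.15 K.
Two reversible stages in series are equivalent to a single Carnot engine between T_H and T_C, so η_total = 1 − T_C/T_H = 1 − 370.15/701.15 = 0.4721.
W_total = η_total · Q_H = 0.4721 × 626 = 296 kW.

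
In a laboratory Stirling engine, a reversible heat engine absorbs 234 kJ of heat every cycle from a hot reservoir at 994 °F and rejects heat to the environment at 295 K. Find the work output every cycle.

W ≈ 148.5 kJ

T_H = 994 °F → (994 − 32) × 5/9 = 534.44 °C = 807.59 K.
Carnot efficiency: η = 1 − T_C/T_H = 1 − 295.00/807.59 = 0.6347.
W = η·Q_H = 0.6347 × 234 = 148.5 kJ.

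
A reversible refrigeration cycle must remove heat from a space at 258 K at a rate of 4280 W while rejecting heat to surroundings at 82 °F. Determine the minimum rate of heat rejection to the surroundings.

T_H = 82 °F → (82 − 32) × 5/9 = 27.78 °C = 300.93 K.
For a reversible cycle Q_H/Q_C = T_H/T_C, so Q_H = Q_C·T_H/T_C = 4280 × 300.93/258.00 = 4990 W.

Q̇_H ≈ 4990 W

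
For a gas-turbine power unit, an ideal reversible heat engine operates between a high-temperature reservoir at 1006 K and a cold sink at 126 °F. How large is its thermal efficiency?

T_C = 126 °F → (126 − 32) × 5/9 = 52.22 °C = 325.37 K.
Carnot efficiency: η = 1 − T_C/T_H = 1 − 325.37/1006.00 = 0.677.

η ≈ 0.677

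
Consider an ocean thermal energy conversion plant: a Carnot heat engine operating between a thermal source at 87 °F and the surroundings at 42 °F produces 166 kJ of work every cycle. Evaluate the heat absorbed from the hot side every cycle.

Q_H ≈ 2020 kJ

T_H = 87 °F → (87 − 32) × 5/9 = 30.56 °C = 303.71 K.
T_C = 42 °F → (42 − 32) × 5/9 = 5.56 °C = 278.71 K.
η_rev = 1 − T_C/T_H = 1 − 278.71/303.71 = 0.0823.
Q_H = W/η = 166/0.0823 = 2020 kJ.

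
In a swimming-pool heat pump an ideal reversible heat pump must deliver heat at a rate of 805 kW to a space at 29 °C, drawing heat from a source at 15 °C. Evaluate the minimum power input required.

Ẇ_in ≈ 37.30 kW

T_H = 29 °C → 29 + 273.15 = 302.15 K.
T_C = 15 °C → 15 + 273.15 = 288.15 K.
The Carnot heat-pump COP is COP_HP = T_H/(T_H − T_C) = 302.15/14.00 = 21.5821.
W = Q_H/COP_HP = 805/21.5821 = 37.30 kW.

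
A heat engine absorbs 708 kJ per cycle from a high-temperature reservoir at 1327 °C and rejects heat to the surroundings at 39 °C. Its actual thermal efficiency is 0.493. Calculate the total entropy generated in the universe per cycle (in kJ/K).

ΔS_univ ≈ 0.7075 kJ/K

T_H = 1327 °C → 1327 + 273.15 = 1600.15 K.
T_C = 39 °C → 39 + 273.15 = 312.15 K.
W = η·Q_H = 0.493 × 708 = 349.0 kJ, so Q_C = Q_H − W = 359.0 kJ.
Reservoir entropy changes: ΔS_H = −Q_H/T_H = −708/1600.15 = -0.4425 kJ/K and ΔS_C = +Q_C/T_C = 359.0/312.15 = 1.150 kJ/K.
ΔS_univ = −Q_H/T_H + Q_C/T_C = 0.7075 kJ/K (> 0, since η = 0.493 < η_Carnot = 0.805).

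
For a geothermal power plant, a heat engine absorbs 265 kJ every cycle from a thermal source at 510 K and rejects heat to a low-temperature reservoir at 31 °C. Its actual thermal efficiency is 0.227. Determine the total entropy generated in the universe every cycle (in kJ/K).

T_C = 31 °C → 31 + 273.15 = 304.15 K.
W = η·Q_H = 0.227 × 265 = 60.16 kJ, so Q_C = Q_H − W = 204.8 kJ.
Reservoir entropy changes: ΔS_H = −Q_H/T_H = −265/510.00 = -0.5196 kJ/K and ΔS_C = +Q_C/T_C = 204.8/304.15 = 0.6735 kJ/K.
ΔS_univ = −Q_H/T_H + Q_C/T_C = 0.154 kJ/K (> 0, since η = 0.227 < η_Carnot = 0.404).

ΔS_univ ≈ 0.154 kJ/K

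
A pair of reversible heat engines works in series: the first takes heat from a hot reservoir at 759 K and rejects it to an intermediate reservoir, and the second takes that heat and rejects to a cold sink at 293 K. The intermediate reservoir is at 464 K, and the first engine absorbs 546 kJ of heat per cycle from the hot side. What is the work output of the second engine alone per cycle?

W₂ ≈ 123 kJ

Heat entering the second stage: Q_m = Q_H·(T_m/T_H) = 546 × 464.00/759.00 = 334 kJ.
Second-stage efficiency η₂ = 1 − T_C/T_m = 1 − 293.00/464.00 = 0.3685, so W₂ = η₂·Q_m = 123 kJ.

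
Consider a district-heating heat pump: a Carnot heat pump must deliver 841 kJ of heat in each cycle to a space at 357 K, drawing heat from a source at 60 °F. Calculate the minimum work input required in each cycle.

W_in ≈ 161 kJ

T_C = 60 °F → (60 − 32) × 5/9 = 15.56 °C = 288.71 K.
COP_HP = T_H/(T_H − T_C) = 357.00/68.29 = 5.2274.
W = Q_H/COP_HP = 841/5.2274 = 161 kJ.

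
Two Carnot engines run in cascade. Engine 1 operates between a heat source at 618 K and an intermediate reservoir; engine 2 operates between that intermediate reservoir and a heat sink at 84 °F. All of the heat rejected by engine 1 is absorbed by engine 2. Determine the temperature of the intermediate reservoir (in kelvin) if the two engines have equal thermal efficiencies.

T_C = 84 °F → (84 − 32) × 5/9 = 28.89 °C = 302.04 K.
Equal efficiencies require 1 − T_m/T_H = 1 − T_C/T_m, i.e. T_m/T_H = T_C/T_m, so T_m = √(T_H·T_C) = √(618.00 × 302.04) = 432 K.

T_m ≈ 432 K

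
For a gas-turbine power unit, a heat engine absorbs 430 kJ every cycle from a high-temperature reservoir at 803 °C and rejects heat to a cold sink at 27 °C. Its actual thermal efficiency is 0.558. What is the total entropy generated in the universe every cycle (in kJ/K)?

T_H = 803 °C → 803 + 273.15 = 1076.15 K.
T_C = 27 °C → 27 + 273.15 = 300.15 K.
W = η·Q_H = 0.558 × 430 = 239.9 kJ, so Q_C = Q_H − W = 190.1 kJ.
The hot reservoir loses entropy Q_H/T_H = 430/1076.15 = 0.3996 kJ/K; the cold reservoir gains Q_C/T_C = 190.1/300.15 = 0.6332 kJ/K.
ΔS_univ = −Q_H/T_H + Q_C/T_C = 0.234 kJ/K (> 0, since η = 0.558 < η_Carnot = 0.721).

ΔS_univ ≈ 0.234 kJ/K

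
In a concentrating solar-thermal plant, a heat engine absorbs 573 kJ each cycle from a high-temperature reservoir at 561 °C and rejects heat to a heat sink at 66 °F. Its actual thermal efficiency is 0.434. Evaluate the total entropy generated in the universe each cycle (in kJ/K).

T_H = 561 °C → 561 + 273.15 = 834.15 K.
T_C = 66 °F → (66 − 32) × 5/9 = 18.89 °C = 292.04 K.
W = η·Q_H = 0.434 × 573 = 248.7 kJ, so Q_C = Q_H − W = 324.3 kJ.
The hot reservoir loses entropy Q_H/T_H = 573/834.15 = 0.6869 kJ/K; the cold reservoir gains Q_C/T_C = 324.3/292.04 = 1.111 kJ/K.
ΔS_univ = −Q_H/T_H + Q_C/T_C = 0.424 kJ/K (> 0, since η = 0.434 < η_Carnot = 0.650).

ΔS_univ ≈ 0.424 kJ/K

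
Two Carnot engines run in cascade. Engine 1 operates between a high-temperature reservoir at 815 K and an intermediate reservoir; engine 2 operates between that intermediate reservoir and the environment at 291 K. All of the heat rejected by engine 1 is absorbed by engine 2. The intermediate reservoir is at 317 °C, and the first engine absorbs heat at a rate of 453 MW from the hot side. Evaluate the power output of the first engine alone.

Ẇ₁ ≈ 125 MW

T_m = 317 °C → 317 + 273.15 = 590.15 K.
First-stage efficiency η₁ = 1 − T_m/T_H = 1 − 590.15/815.00 = 0.2759.
W₁ = η₁·Q_H = 0.2759 × 453 = 125 MW.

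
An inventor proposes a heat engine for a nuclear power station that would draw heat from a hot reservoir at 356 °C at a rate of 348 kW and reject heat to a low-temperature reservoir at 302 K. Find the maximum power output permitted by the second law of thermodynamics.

T_H = 356 °C → 356 + 273.15 = 629.15 K.
The upper bound on efficiency is η_max = 1 − T_C/T_H = 1 − 302.00/629.15 = 0.5200.
W_max = η_max · Q_H = 0.5200 × 348 = 181.0 kW.

Ẇ_max ≈ 181.0 kW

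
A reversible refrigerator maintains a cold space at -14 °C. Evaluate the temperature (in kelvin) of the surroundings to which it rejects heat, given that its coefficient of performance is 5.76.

T_H ≈ 304.1 K

T_C = -14 °C → -14 + 273.15 = 259.15 K.
COP_R = T_C/(T_H − T_C) ⇒ T_H = T_C·(1 + 1/COP_R) = 259.15 × (1 + 1/5.76) = 304.1 K.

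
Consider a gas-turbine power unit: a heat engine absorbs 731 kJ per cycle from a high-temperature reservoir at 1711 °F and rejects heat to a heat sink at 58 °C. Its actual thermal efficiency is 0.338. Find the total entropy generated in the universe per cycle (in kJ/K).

ΔS_univ ≈ 0.855 kJ/K

T_H = 1711 °F → (1711 − 32) × 5/9 = 932.78 °C = 1205.93 K.
T_C = 58 °C → 58 + 273.15 = 331.15 K.
W = η·Q_H = 0.338 × 731 = 247.1 kJ, so Q_C = Q_H − W = 483.9 kJ.
The hot reservoir loses entropy Q_H/T_H = 731/1205.93 = 0.6062 kJ/K; the cold reservoir gains Q_C/T_C = 483.9/331.15 = 1.461 kJ/K.
ΔS_univ = −Q_H/T_H + Q_C/T_C = 0.855 kJ/K (> 0, since η = 0.338 < η_Carnot = 0.725).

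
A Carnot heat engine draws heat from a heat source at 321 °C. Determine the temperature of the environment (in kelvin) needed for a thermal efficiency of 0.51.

T_C ≈ 291.1 K

T_H = 321 °C → 321 + 273.15 = 594.15 K.
From η = 1 − T_C/T_H, T_C = T_H·(1 − η) = 594.15 × (1 − 0.51) = 291.1 K.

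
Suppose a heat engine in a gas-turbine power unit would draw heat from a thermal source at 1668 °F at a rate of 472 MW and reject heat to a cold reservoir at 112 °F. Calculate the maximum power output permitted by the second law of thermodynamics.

Ẇ_max ≈ 345.2 MW

T_H = 1668 °F → (1668 − 32) × 5/9 = 908.89 °C = 1182.04 K.
T_C = 112 °F → (112 − 32) × 5/9 = 44.44 °C = 317.59 K.
The upper bound on efficiency is η_max = 1 − T_C/T_H = 1 − 317.59/1182.04 = 0.7313.
W_max = η_max · Q_H = 0.7313 × 472 = 345.2 MW.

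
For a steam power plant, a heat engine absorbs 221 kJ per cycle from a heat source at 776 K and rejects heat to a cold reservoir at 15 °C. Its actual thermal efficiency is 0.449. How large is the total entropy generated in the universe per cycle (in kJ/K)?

T_C = 15 °C → 15 + 273.15 = 288.15 K.
W = η·Q_H = 0.449 × 221 = 99.23 kJ, so Q_C = Q_H − W = 121.8 kJ.
Reservoir entropy changes: ΔS_H = −Q_H/T_H = −221/776.00 = -0.2848 kJ/K and ΔS_C = +Q_C/T_C = 121.8/288.15 = 0.4226 kJ/K.
ΔS_univ = −Q_H/T_H + Q_C/T_C = 0.1378 kJ/K (> 0, since η = 0.449 < η_Carnot = 0.629).

ΔS_univ ≈ 0.1378 kJ/K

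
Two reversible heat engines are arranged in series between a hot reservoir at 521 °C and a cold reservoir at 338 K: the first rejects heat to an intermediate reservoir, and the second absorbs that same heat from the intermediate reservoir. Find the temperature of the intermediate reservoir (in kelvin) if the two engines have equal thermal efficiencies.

T_m ≈ 518 K

T_H = 521 °C → 521 + 273.15 = 794.15 K.
Equal efficiencies require 1 − T_m/T_H = 1 − T_C/T_m, i.e. T_m/T_H = T_C/T_m, so T_m = √(T_H·T_C) = √(794.15 × 338.00) = 518 K.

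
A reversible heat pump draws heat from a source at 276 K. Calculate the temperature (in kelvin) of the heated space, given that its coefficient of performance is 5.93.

COP_HP = T_H/(T_H − T_C) ⇒ T_H = T_C·COP_HP/(COP_HP − 1) = 276.00 × 5.93/(5.93 − 1) = 332 K.

T_H ≈ 332 K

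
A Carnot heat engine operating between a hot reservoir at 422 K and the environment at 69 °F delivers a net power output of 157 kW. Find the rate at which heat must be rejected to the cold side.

T_C = 69 °F → (69 − 32) × 5/9 = 20.56 °C = 293.71 K.
For a reversible engine, η = 1 − T_C/T_H = 1 − 293.71/422.00 = 0.3040.
Since Q_C/Q_H = T_C/T_H and Q_H = W/η, Q_C = W·T_C/(T_H − T_C) = 157 × 293.71/128.29 = 359.4 kW.

Q̇_C ≈ 359.4 kW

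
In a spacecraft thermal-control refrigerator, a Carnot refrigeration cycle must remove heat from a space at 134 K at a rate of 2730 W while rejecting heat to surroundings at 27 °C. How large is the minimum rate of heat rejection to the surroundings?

Q̇_H ≈ 6115 W

T_H = 27 °C → 27 + 273.15 = 300.15 K.
For a reversible cycle Q_H/Q_C = T_H/T_C, so Q_H = Q_C·T_H/T_C = 2730 × 300.15/134.00 = 6115 W.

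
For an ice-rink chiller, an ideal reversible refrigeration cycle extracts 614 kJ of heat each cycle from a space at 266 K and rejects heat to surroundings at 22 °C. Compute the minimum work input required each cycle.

W_in ≈ 67.3 kJ

T_H = 22 °C → 22 + 273.15 = 295.15 K.
Carnot COP: COP_R = T_C/(T_H − T_C) = 266.00/29.15 = 9.1252.
W = Q_C/COP_R = 614/9.1252 = 67.3 kJ.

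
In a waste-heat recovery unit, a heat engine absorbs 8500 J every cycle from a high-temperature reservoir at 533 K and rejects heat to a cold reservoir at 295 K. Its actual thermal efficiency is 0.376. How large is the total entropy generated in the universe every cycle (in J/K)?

ΔS_univ ≈ 2.03 J/K

W = η·Q_H = 0.376 × 8500 = 3196 J, so Q_C = Q_H − W = 5304 J.
The hot reservoir loses entropy Q_H/T_H = 8500/533.00 = 15.95 J/K; the cold reservoir gains Q_C/T_C = 5304/295.00 = 17.98 J/K.
ΔS_univ = −Q_H/T_H + Q_C/T_C = 2.03 J/K (> 0, since η = 0.376 < η_Carnot = 0.447).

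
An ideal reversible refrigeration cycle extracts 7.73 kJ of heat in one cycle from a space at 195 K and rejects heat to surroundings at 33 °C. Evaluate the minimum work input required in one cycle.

W_in ≈ 4.41 kJ

T_H = 33 °C → 33 + 273.15 = 306.15 K.
The reversible coefficient of performance is COP_R = T_C/(T_H − T_C) = 195.00/111.15 = 1.7544.
W = Q_C/COP_R = 7.73/1.7544 = 4.41 kJ.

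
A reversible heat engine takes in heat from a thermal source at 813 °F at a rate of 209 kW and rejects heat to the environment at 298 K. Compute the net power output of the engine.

T_H = 813 °F → (813 − 32) × 5/9 = 433.89 °C = 707.04 K.
Carnot efficiency: η = 1 − T_C/T_H = 1 − 298.00/707.04 = 0.5785.
W = η·Q_H = 0.5785 × 209 = 121 kW.

Ẇ ≈ 121 kW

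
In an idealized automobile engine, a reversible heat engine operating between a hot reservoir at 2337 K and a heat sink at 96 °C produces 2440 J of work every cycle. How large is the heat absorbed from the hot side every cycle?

T_C = 96 °C → 96 + 273.15 = 369.15 K.
The Carnot efficiency is η = 1 − T_C/T_H = 1 − 369.15/2337.00 = 0.8420.
Q_H = W/η = 2440/0.8420 = 2900 J.

Q_H ≈ 2900 J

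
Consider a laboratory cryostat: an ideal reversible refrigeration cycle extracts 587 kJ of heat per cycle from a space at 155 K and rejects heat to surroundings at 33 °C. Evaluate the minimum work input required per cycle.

W_in ≈ 572.4 kJ

T_H = 33 °C → 33 + 273.15 = 306.15 K.
COP_R = T_C/(T_H − T_C) = 155.00/151.15 = 1.0255.
W = Q_C/COP_R = 587/1.0255 = 572.4 kJ.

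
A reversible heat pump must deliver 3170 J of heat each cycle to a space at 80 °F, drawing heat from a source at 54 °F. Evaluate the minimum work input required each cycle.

T_H = 80 °F → (80 − 32) × 5/9 = 26.67 °C = 299.82 K.
T_C = 54 °F → (54 − 32) × 5/9 = 12.22 °C = 285.37 K.
Reversible heating COP: COP_HP = T_H/(T_H − T_C) = 299.82/14.44 = 20.7565.
W = Q_H/COP_HP = 3170/20.7565 = 152.7 J.

W_in ≈ 152.7 J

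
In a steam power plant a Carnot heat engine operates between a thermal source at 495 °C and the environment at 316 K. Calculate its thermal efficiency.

η ≈ 0.589

T_H = 495 °C → 495 + 273.15 = 768.15 K.
Since the cycle is reversible, η = 1 − T_C/T_H = 1 − 316.00/768.15 = 0.589.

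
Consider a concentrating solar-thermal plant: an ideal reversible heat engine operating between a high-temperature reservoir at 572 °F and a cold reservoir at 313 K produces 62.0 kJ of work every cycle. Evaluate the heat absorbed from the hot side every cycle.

Q_H ≈ 137 kJ

T_H = 572 °F → (572 − 32) × 5/9 = 300.00 °C = 573.15 K.
Carnot efficiency: η = 1 − T_C/T_H = 1 − 313.00/573.15 = 0.4539.
Q_H = W/η = 62.0/0.4539 = 137 kJ.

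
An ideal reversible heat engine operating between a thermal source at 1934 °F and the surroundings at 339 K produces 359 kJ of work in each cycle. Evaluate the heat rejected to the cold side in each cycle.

Q_C ≈ 122.8 kJ

T_H = 1934 °F → (1934 − 32) × 5/9 = 1056.67 °C = 1329.82 K.
Since the cycle is reversible, η = 1 − T_C/T_H = 1 − 339.00/1329.82 = 0.7451.
Since Q_C/Q_H = T_C/T_H and Q_H = W/η, Q_C = W·T_C/(T_H − T_C) = 359 × 339.00/990.82 = 122.8 kJ.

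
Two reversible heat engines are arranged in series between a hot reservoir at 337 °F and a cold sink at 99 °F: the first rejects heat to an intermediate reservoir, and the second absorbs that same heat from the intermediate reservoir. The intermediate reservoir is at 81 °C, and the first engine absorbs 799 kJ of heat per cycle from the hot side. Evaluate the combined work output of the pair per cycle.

W_total ≈ 239 kJ

T_H = 337 °F → (337 − 32) × 5/9 = 169.44 °C = 442.59 K.
T_C = 99 °F → (99 − 32) × 5/9 = 37.22 °C = 310.37 K.
Two reversible stages in series are equivalent to a single Carnot engine between T_H and T_C, so η_total = 1 − T_C/T_H = 1 − 310.37/442.59 = 0.2987.
W_total = η_total · Q_H = 0.2987 × 799 = 239 kJ.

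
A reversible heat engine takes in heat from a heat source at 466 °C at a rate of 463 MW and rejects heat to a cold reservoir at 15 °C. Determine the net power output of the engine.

T_H = 466 °C → 466 + 273.15 = 739.15 K.
T_C = 15 °C → 15 + 273.15 = 288.15 K.
Since the cycle is reversible, η = 1 − T_C/T_H = 1 − 288.15/739.15 = 0.6102.
W = η·Q_H = 0.6102 × 463 = 283 MW.

Ẇ ≈ 283 MW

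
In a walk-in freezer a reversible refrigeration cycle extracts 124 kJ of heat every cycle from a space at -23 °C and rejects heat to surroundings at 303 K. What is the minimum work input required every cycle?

T_C = -23 °C → -23 + 273.15 = 250.15 K.
COP_R = T_C/(T_H − T_C) = 250.15/52.85 = 4.7332.
W = Q_C/COP_R = 124/4.7332 = 26.20 kJ.

W_in ≈ 26.20 kJ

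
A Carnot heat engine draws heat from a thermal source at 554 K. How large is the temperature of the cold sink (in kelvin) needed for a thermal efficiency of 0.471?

T_C ≈ 293 K

From η = 1 − T_C/T_H, T_C = T_H·(1 − η) = 554.00 × (1 − 0.471) = 293 K.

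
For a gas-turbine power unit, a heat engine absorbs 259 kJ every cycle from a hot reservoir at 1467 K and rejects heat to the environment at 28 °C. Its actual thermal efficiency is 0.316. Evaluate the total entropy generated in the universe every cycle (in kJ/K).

T_C = 28 °C → 28 + 273.15 = 301.15 K.
W = η·Q_H = 0.316 × 259 = 81.84 kJ, so Q_C = Q_H − W = 177.2 kJ.
Entropy balance on the reservoirs: −Q_H/T_H = -0.1766 kJ/K, +Q_C/T_C = 0.5883 kJ/K.
ΔS_univ = −Q_H/T_H + Q_C/T_C = 0.4117 kJ/K (> 0, since η = 0.316 < η_Carnot = 0.795).

ΔS_univ ≈ 0.4117 kJ/K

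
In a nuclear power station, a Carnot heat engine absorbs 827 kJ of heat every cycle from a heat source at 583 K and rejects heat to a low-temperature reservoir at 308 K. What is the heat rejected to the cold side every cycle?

Q_C ≈ 437 kJ

Carnot efficiency: η = 1 − T_C/T_H = 1 − 308.00/583.00 = 0.4717.
For a reversible cycle Q_C/Q_H = T_C/T_H, so Q_C = 827 × 308.00/583.00 = 437 kJ.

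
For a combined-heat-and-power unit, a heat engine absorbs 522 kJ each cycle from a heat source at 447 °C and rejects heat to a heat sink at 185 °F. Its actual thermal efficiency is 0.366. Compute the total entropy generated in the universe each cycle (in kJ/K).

ΔS_univ ≈ 0.1992 kJ/K

T_H = 447 °C → 447 + 273.15 = 720.15 K.
T_C = 185 °F → (185 − 32) × 5/9 = 85.00 °C = 358.15 K.
W = η·Q_H = 0.366 × 522 = 191.1 kJ, so Q_C = Q_H − W = 330.9 kJ.
Entropy balance on the reservoirs: −Q_H/T_H = -0.7248 kJ/K, +Q_C/T_C = 0.9240 kJ/K.
ΔS_univ = −Q_H/T_H + Q_C/T_C = 0.1992 kJ/K (> 0, since η = 0.366 < η_Carnot = 0.503).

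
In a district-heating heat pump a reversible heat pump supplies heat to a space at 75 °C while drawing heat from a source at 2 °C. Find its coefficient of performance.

T_H = 75 °C → 75 + 273.15 = 348.15 K.
T_C = 2 °C → 2 + 273.15 = 275.15 K.
For a reversible heat pump, COP_HP = T_H/(T_H − T_C) = 348.15/(348.15 − 275.15) = 4.77.

COP_HP ≈ 4.77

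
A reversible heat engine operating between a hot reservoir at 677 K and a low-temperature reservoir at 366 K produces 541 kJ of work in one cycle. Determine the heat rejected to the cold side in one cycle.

Since the cycle is reversible, η = 1 − T_C/T_H = 1 − 366.00/677.00 = 0.4594.
Since Q_C/Q_H = T_C/T_H and Q_H = W/η, Q_C = W·T_C/(T_H − T_C) = 541 × 366.00/311.00 = 637 kJ.

Q_C ≈ 637 kJ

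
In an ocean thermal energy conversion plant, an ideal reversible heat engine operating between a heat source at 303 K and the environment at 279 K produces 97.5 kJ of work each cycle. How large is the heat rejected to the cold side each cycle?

Q_C ≈ 1133 kJ

Carnot efficiency: η = 1 − T_C/T_H = 1 − 279.00/303.00 = 0.0792.
Since Q_C/Q_H = T_C/T_H and Q_H = W/η, Q_C = W·T_C/(T_H − T_C) = 97.5 × 279.00/24.00 = 1133 kJ.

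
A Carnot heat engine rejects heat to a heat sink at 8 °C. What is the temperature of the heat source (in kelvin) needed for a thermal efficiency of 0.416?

T_H ≈ 481 K

T_C = 8 °C → 8 + 273.15 = 281.15 K.
From η = 1 − T_C/T_H, solving for T_H gives T_H = T_C/(1 − η) = 281.15/(1 − 0.416) = 481 K.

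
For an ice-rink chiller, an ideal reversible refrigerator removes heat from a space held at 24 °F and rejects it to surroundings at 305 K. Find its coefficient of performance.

T_C = 24 °F → (24 − 32) × 5/9 = -4.44 °C = 268.71 K.
For a reversible refrigerator, COP_R = T_C/(T_H − T_C) = 268.71/(305.00 − 268.71) = 7.40.

COP_R ≈ 7.40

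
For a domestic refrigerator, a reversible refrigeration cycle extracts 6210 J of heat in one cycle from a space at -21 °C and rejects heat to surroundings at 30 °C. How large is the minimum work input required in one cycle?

T_H = 30 °C → 30 + 273.15 = 303.15 K.
T_C = -21 °C → -21 + 273.15 = 252.15 K.
The reversible coefficient of performance is COP_R = T_C/(T_H − T_C) = 252.15/51.00 = 4.9441.
W = Q_C/COP_R = 6210/4.9441 = 1256 J.

W_in ≈ 1256 J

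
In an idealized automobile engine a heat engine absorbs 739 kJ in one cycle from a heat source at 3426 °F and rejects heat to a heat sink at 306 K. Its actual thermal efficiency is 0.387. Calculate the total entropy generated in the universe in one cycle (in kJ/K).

ΔS_univ ≈ 1.14 kJ/K

T_H = 3426 °F → (3426 − 32) × 5/9 = 1885.56 °C = 2158.71 K.
W = η·Q_H = 0.387 × 739 = 286.0 kJ, so Q_C = Q_H − W = 453.0 kJ.
Reservoir entropy changes: ΔS_H = −Q_H/T_H = −739/2158.71 = -0.3423 kJ/K and ΔS_C = +Q_C/T_C = 453.0/306.00 = 1.480 kJ/K.
ΔS_univ = −Q_H/T_H + Q_C/T_C = 1.14 kJ/K (> 0, since η = 0.387 < η_Carnot = 0.858).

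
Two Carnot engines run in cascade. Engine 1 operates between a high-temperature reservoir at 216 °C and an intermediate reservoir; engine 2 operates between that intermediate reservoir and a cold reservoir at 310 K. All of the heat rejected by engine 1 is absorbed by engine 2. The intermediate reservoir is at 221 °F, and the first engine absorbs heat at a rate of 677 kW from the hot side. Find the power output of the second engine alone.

Ẇ₂ ≈ 94.32 kW

T_H = 216 °C → 216 + 273.15 = 489.15 K.
T_m = 221 °F → (221 − 32) × 5/9 = 105.00 °C = 378.15 K.
Heat entering the second stage: Q_m = Q_H·(T_m/T_H) = 677 × 378.15/489.15 = 523.4 kW.
Second-stage efficiency η₂ = 1 − T_C/T_m = 1 − 310.00/378.15 = 0.1802, so W₂ = η₂·Q_m = 94.32 kW.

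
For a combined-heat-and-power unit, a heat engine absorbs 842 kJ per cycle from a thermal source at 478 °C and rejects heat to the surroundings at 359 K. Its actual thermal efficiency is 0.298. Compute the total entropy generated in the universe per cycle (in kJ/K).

ΔS_univ ≈ 0.526 kJ/K

T_H = 478 °C → 478 + 273.15 = 751.15 K.
W = η·Q_H = 0.298 × 842 = 250.9 kJ, so Q_C = Q_H − W = 591.1 kJ.
Entropy balance on the reservoirs: −Q_H/T_H = -1.121 kJ/K, +Q_C/T_C = 1.646 kJ/K.
ΔS_univ = −Q_H/T_H + Q_C/T_C = 0.526 kJ/K (> 0, since η = 0.298 < η_Carnot = 0.522).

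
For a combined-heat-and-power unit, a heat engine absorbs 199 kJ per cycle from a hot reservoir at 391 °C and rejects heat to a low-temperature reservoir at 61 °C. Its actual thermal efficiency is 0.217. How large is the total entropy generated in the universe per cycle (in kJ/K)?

ΔS_univ ≈ 0.1667 kJ/K

T_H = 391 °C → 391 + 273.15 = 664.15 K.
T_C = 61 °C → 61 + 273.15 = 334.15 K.
W = η·Q_H = 0.217 × 199 = 43.18 kJ, so Q_C = Q_H − W = 155.8 kJ.
Entropy balance on the reservoirs: −Q_H/T_H = -0.2996 kJ/K, +Q_C/T_C = 0.4663 kJ/K.
ΔS_univ = −Q_H/T_H + Q_C/T_C = 0.1667 kJ/K (> 0, since η = 0.217 < η_Carnot = 0.497).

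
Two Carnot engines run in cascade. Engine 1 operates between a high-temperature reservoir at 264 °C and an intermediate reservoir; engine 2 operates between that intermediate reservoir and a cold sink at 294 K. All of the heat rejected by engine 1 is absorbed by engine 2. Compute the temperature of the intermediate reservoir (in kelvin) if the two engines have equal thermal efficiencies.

T_m ≈ 397 K

T_H = 264 °C → 264 + 273.15 = 537.15 K.
Equal efficiencies require 1 − T_m/T_H = 1 − T_C/T_m, i.e. T_m/T_H = T_C/T_m, so T_m = √(T_H·T_C) = √(537.15 × 294.00) = 397 K.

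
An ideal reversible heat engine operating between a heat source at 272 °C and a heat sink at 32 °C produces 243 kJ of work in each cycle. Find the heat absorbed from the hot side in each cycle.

T_H = 272 °C → 272 + 273.15 = 545.15 K.
T_C = 32 °C → 32 + 273.15 = 305.15 K.
Since the cycle is reversible, η = 1 − T_C/T_H = 1 − 305.15/545.15 = 0.4402.
Q_H = W/η = 243/0.4402 = 552 kJ.

Q_H ≈ 552 kJ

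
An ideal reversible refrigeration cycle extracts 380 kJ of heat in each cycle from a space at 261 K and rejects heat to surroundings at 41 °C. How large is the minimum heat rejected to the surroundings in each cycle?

Q_H ≈ 457 kJ

T_H = 41 °C → 41 + 273.15 = 314.15 K.
For a reversible cycle Q_H/Q_C = T_H/T_C, so Q_H = Q_C·T_H/T_C = 380 × 314.15/261.00 = 457 kJ.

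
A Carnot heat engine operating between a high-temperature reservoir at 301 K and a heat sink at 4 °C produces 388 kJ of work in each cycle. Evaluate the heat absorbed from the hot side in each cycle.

Q_H ≈ 4897 kJ

T_C = 4 °C → 4 + 273.15 = 277.15 K.
η_rev = 1 − T_C/T_H = 1 − 277.15/301.00 = 0.0792.
Q_H = W/η = 388/0.0792 = 4897 kJ.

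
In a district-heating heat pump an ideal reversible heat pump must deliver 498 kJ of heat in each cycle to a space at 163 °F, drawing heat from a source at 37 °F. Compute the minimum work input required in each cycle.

W_in ≈ 100.8 kJ

T_H = 163 °F → (163 − 32) × 5/9 = 72.78 °C = 345.93 K.
T_C = 37 °F → (37 − 32) × 5/9 = 2.78 °C = 275.93 K.
The Carnot heat-pump COP is COP_HP = T_H/(T_H − T_C) = 345.93/70.00 = 4.9418.
W = Q_H/COP_HP = 498/4.9418 = 100.8 kJ.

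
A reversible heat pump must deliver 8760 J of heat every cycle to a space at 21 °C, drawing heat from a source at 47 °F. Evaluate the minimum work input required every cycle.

W_in ≈ 377 J

T_H = 21 °C → 21 + 273.15 = 294.15 K.
T_C = 47 °F → (47 − 32) × 5/9 = 8.33 °C = 281.48 K.
COP_HP = T_H/(T_H − T_C) = 294.15/12.67 = 23.2224.
W = Q_H/COP_HP = 8760/23.2224 = 377 J.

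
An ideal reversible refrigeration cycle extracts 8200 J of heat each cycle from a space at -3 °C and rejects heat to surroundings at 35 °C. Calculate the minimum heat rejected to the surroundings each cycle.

Q_H ≈ 9350 J

T_H = 35 °C → 35 + 273.15 = 308.15 K.
T_C = -3 °C → -3 + 273.15 = 270.15 K.
For a reversible cycle Q_H/Q_C = T_H/T_C, so Q_H = Q_C·T_H/T_C = 8200 × 308.15/270.15 = 9350 J.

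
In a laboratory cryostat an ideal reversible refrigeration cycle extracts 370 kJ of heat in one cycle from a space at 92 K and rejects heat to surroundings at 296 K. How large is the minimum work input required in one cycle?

The reversible coefficient of performance is COP_R = T_C/(T_H − T_C) = 92.00/204.00 = 0.4510.
W = Q_C/COP_R = 370/0.4510 = 820.4 kJ.

W_in ≈ 820.4 kJ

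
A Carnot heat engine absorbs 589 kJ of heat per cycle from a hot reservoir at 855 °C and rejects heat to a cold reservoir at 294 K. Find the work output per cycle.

T_H = 855 °C → 855 + 273.15 = 1128.15 K.
Since the cycle is reversible, η = 1 − T_C/T_H = 1 − 294.00/1128.15 = 0.7394.
W = η·Q_H = 0.7394 × 589 = 436 kJ.

W ≈ 436 kJ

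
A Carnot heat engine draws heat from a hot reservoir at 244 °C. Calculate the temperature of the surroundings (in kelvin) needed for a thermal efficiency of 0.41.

T_C ≈ 305 K

T_H = 244 °C → 244 + 273.15 = 517.15 K.
From η = 1 − T_C/T_H, T_C = T_H·(1 − η) = 517.15 × (1 − 0.41) = 305 K.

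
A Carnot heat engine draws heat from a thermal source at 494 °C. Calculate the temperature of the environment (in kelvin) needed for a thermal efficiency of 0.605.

T_H = 494 °C → 494 + 273.15 = 767.15 K.
From η = 1 − T_C/T_H, T_C = T_H·(1 − η) = 767.15 × (1 − 0.605) = 303 K.

T_C ≈ 303 K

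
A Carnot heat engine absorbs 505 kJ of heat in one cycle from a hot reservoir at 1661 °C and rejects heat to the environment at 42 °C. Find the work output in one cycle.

T_H = 1661 °C → 1661 + 273.15 = 1934.15 K.
T_C = 42 °C → 42 + 273.15 = 315.15 K.
Since the cycle is reversible, η = 1 − T_C/T_H = 1 − 315.15/1934.15 = 0.8371.
W = η·Q_H = 0.8371 × 505 = 422.7 kJ.

W ≈ 422.7 kJ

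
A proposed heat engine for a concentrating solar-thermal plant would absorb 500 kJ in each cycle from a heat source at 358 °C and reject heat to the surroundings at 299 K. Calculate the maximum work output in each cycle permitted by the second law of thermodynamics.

W_max ≈ 263.1 kJ

T_H = 358 °C → 358 + 273.15 = 631.15 K.
The second-law ceiling is the Carnot efficiency, η_max = 1 − T_C/T_H = 1 − 299.00/631.15 = 0.5263.
W_max = η_max · Q_H = 0.5263 × 500 = 263.1 kJ.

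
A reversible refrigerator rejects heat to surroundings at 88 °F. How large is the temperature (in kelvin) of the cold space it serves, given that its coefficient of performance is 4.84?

T_H = 88 °F → (88 − 32) × 5/9 = 31.11 °C = 304.26 K.
COP_R = T_C/(T_H − T_C) ⇒ T_C = T_H·COP_R/(1 + COP_R) = 304.26 × 4.84/(1 + 4.84) = 252 K.

T_C ≈ 252 K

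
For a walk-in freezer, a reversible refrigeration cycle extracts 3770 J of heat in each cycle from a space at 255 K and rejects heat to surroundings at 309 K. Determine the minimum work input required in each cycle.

The reversible coefficient of performance is COP_R = T_C/(T_H − T_C) = 255.00/54.00 = 4.7222.
W = Q_C/COP_R = 3770/4.7222 = 798.4 J.

W_in ≈ 798.4 J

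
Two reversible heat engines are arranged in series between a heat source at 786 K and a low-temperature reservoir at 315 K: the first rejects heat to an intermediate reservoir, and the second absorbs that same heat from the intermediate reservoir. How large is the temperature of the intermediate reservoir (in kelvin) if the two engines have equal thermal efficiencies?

Equal efficiencies require 1 − T_m/T_H = 1 − T_C/T_m, i.e. T_m/T_H = T_C/T_m, so T_m = √(T_H·T_C) = √(786.00 × 315.00) = 498 K.

T_m ≈ 498 K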